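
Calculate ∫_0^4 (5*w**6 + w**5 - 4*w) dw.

259424/21

By the power rule, an antiderivative is F(w) = 5*w**7/7 + w**6/6 - 2*w**2.
Then F(4) - F(0) = (259424/21) - (0) = 259424/21.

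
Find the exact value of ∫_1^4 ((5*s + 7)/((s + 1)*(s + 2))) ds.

log(50)

Factor the denominator: s**2 + 3*s + 2 = (s + 2)(s + 1).
Partial fractions: (5*s + 7)/((s + 1)*(s + 2)) = 3/(s + 2) + 2/(s + 1).
An antiderivative is F(s) = 2*log(s + 1) + 3*log(s + 2).
Then F(4) - F(1) = (3*log(2) + 2*log(5) + 3*log(3)) - (2*log(2) + 3*log(3)) = log(50).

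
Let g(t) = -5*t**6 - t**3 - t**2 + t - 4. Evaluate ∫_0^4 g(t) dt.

By the power rule, an antiderivative is F(t) = -5*t**7/7 - t**4/4 - t**3/3 + t**2/2 - 4*t.
Then F(4) - F(0) = (-247720/21) - (0) = -247720/21.

-247720/21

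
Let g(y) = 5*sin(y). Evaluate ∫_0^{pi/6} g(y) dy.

An antiderivative is F(y) = -5*cos(y).
Then F(pi/6) - F(0) = (-5*sqrt(3)/2) - (-5) = 5 - 5*sqrt(3)/2.

5 - 5*sqrt(3)/2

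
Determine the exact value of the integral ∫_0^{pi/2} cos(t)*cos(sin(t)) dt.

Let u = sin(t), so du = cos(t) dt. When t = 0, u = 0; when t = pi/2, u = 1.
The integral becomes ∫ cos(u) du from 0 to 1, with antiderivative sin(u).
Back in t: F(t) = sin(sin(t)).
Then F(pi/2) - F(0) = (sin(1)) - (0) = sin(1).

sin(1)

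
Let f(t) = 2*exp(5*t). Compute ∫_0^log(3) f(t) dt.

Let u = exp(t), so du = exp(t) dt. When t = 0, u = 1; when t = log(3), u = 3.
The integral becomes 2·∫ u**4 du from 1 to 3, with antiderivative 2*u**5/5.
Back in t: F(t) = 2*exp(5*t)/5.
Then F(log(3)) - F(0) = (486/5) - (2/5) = 484/5.

484/5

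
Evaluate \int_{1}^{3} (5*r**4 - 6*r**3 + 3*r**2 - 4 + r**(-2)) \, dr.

422/3

By the power rule, an antiderivative is F(r) = r**5 - 3*r**4/2 + r**3 - 4*r - 1/r.
Then F(3) - F(1) = (817/6) - (-9/2) = 422/3.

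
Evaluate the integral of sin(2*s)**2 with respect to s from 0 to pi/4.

pi/8

Use the identity sin^2(2*s) = (1 - cos(4*s))/2.
An antiderivative is F(s) = s/2 - sin(4*s)/8.
Then F(pi/4) - F(0) = (pi/8) - (0) = pi/8.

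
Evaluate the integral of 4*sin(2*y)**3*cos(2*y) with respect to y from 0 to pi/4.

1/2

Let u = sin(2*y), so du = 2*cos(2*y) dy. When y = 0, u = 0; when y = pi/4, u = 1.
The integral becomes 2·∫ u**3 du from 0 to 1, with antiderivative u**4/2.
Back in y: F(y) = sin(2*y)**4/2.
Then F(pi/4) - F(0) = (1/2) - (0) = 1/2.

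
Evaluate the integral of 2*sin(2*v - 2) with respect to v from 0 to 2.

Let u = 2*v - 2, so du = 2 dv. When v = 0, u = -2; when v = 2, u = 2.
The integral becomes ∫ sin(u) du from -2 to 2, with antiderivative -cos(u).
Back in v: F(v) = -cos(2*v - 2).
Then F(2) - F(0) = (-cos(2)) - (-cos(2)) = 0.

0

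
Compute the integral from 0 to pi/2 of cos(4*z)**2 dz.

pi/4

Use the identity cos^2(4*z) = (1 + cos(8*z))/2.
An antiderivative is F(z) = z/2 + sin(8*z)/16.
Then F(pi/2) - F(0) = (pi/4) - (0) = pi/4.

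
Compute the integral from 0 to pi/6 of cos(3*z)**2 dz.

pi/12

Use the identity cos^2(3*z) = (1 + cos(6*z))/2.
An antiderivative is F(z) = z/2 + sin(6*z)/12.
Then F(pi/6) - F(0) = (pi/12) - (0) = pi/12.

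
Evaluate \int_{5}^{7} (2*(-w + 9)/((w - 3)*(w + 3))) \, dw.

Factor the denominator: w**2 - 9 = (w + 3)(w - 3).
Partial fractions: 2*(-w + 9)/((w - 3)*(w + 3)) = -4/(w + 3) + 2/(w - 3).
An antiderivative is F(w) = 2*log(w - 3) - 4*log(w + 3).
Then F(7) - F(5) = (-4*log(5)) - (-10*log(2)) = -4*log(5) + 10*log(2).

-4*log(5) + 10*log(2)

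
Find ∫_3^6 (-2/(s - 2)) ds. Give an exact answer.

An antiderivative is F(s) = -2*log(s - 2).
Then F(6) - F(3) = (-log(16)) - (0) = -log(16).

-log(16)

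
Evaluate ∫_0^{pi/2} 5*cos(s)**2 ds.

5*pi/4

Use the identity cos^2(s) = (1 + cos(2*s))/2.
An antiderivative is F(s) = 5*s/2 + 5*sin(2*s)/4.
Then F(pi/2) - F(0) = (5*pi/4) - (0) = 5*pi/4.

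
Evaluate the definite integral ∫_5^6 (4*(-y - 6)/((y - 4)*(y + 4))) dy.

Factor the denominator: y**2 - 16 = (y + 4)(y - 4).
Partial fractions: 4*(-y - 6)/((y - 4)*(y + 4)) = 1/(y + 4) - 5/(y - 4).
An antiderivative is F(y) = -5*log(y - 4) + log(y + 4).
Then F(6) - F(5) = (log(5/16)) - (log(9)) = -4*log(2) - 2*log(3) + log(5).

-4*log(2) - 2*log(3) + log(5)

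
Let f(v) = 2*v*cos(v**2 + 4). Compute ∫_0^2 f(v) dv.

-sin(4) + sin(8)

Let u = v**2 + 4, so du = 2*v dv. When v = 0, u = 4; when v = 2, u = 8.
The integral becomes ∫ cos(u) du from 4 to 8, with antiderivative sin(u).
Back in v: F(v) = sin(v**2 + 4).
Then F(2) - F(0) = (sin(8)) - (sin(4)) = -sin(4) + sin(8).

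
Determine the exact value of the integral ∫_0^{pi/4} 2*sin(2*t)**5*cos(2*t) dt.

Let u = sin(2*t), so du = 2*cos(2*t) dt. When t = 0, u = 0; when t = pi/4, u = 1.
The integral becomes ∫ u**5 du from 0 to 1, with antiderivative u**6/6.
Back in t: F(t) = sin(2*t)**6/6.
Then F(pi/4) - F(0) = (1/6) - (0) = 1/6.

1/6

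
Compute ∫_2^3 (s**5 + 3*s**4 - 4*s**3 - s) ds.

2549/15

By the power rule, an antiderivative is F(s) = s**6/6 + 3*s**5/5 - s**4 - s**2/2.
Then F(3) - F(2) = (909/5) - (178/15) = 2549/15.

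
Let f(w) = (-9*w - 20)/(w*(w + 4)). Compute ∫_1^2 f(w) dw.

-9*log(2) - 4*log(3) + 4*log(5)

Factor the denominator: w**2 + 4*w = (w + 4)w.
Partial fractions: (-9*w - 20)/(w*(w + 4)) = -4/(w + 4) - 5/w.
An antiderivative is F(w) = -5*log(w) - 4*log(w + 4).
Then F(2) - F(1) = (-9*log(2) - 4*log(3)) - (-4*log(5)) = -9*log(2) - 4*log(3) + 4*log(5).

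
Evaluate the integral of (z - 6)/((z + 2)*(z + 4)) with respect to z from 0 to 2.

-9*log(2) + 5*log(3)

Factor the denominator: z**2 + 6*z + 8 = (z + 4)(z + 2).
Partial fractions: (z - 6)/((z + 2)*(z + 4)) = 5/(z + 4) - 4/(z + 2).
An antiderivative is F(z) = -4*log(z + 2) + 5*log(z + 4).
Then F(2) - F(0) = (-3*log(2) + 5*log(3)) - (log(64)) = -9*log(2) + 5*log(3).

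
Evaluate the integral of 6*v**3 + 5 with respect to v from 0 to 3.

273/2

By the power rule, an antiderivative is F(v) = 3*v**4/2 + 5*v.
Then F(3) - F(0) = (273/2) - (0) = 273/2.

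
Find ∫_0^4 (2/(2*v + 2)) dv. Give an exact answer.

An antiderivative is F(v) = log(2*v + 2).
Then F(4) - F(0) = (log(10)) - (log(2)) = log(5).

log(5)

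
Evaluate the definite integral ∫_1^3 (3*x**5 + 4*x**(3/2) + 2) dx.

72*sqrt(3)/5 + 1832/5

By the power rule, an antiderivative is F(x) = x**6/2 + 8*x**(5/2)/5 + 2*x.
Then F(3) - F(1) = (72*sqrt(3)/5 + 741/2) - (41/10) = 72*sqrt(3)/5 + 1832/5.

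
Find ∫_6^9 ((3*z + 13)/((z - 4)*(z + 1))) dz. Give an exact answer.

Factor the denominator: z**2 - 3*z - 4 = (z + 1)(z - 4).
Partial fractions: (3*z + 13)/((z - 4)*(z + 1)) = -2/(z + 1) + 5/(z - 4).
An antiderivative is F(z) = 5*log(z - 4) - 2*log(z + 1).
Then F(9) - F(6) = (-2*log(2) + 3*log(5)) - (log(32/49)) = -7*log(2) + 2*log(7) + 3*log(5).

-7*log(2) + 2*log(7) + 3*log(5)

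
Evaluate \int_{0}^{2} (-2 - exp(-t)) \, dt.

An antiderivative is F(t) = -2*t + exp(-t).
Then F(2) - F(0) = (-4 + exp(-2)) - (1) = -5 + exp(-2).

-5 + exp(-2)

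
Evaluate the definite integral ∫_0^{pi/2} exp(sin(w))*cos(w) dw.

Let u = sin(w), so du = cos(w) dw. When w = 0, u = 0; when w = pi/2, u = 1.
The integral becomes ∫ exp(u) du from 0 to 1, with antiderivative exp(u).
Back in w: F(w) = exp(sin(w)).
Then F(pi/2) - F(0) = (E) - (1) = -1 + E.

-1 + E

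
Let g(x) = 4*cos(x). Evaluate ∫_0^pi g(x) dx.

An antiderivative is F(x) = 4*sin(x).
Then F(pi) - F(0) = (0) - (0) = 0.

0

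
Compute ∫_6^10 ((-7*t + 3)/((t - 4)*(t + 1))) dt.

-5*log(3) - 2*log(11) + 2*log(7)

Factor the denominator: t**2 - 3*t - 4 = (t + 1)(t - 4).
Partial fractions: (-7*t + 3)/((t - 4)*(t + 1)) = -2/(t + 1) - 5/(t - 4).
An antiderivative is F(t) = -5*log(t - 4) - 2*log(t + 1).
Then F(10) - F(6) = (-5*log(3) - 2*log(11) - 5*log(2)) - (-2*log(7) - 5*log(2)) = -5*log(3) - 2*log(11) + 2*log(7).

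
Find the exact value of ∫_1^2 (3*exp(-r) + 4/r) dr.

-3*exp(-2) + 3*exp(-1) + 4*log(2)

An antiderivative is F(r) = 4*log(r) - 3*exp(-r).
Then F(2) - F(1) = (-3*exp(-2) + 4*log(2)) - (-3*exp(-1)) = -3*exp(-2) + 3*exp(-1) + 4*log(2).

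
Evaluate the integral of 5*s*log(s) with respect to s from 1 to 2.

Integrate by parts once (u = ln s, dv = 5*s ds).
An antiderivative is F(s) = 5*s**2*(2*log(s) - 1)/4.
Then F(2) - F(1) = (-5 + 10*log(2)) - (-5/4) = -15/4 + 10*log(2).

-15/4 + 10*log(2)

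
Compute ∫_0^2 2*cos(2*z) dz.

Let u = 2*z, so du = 2 dz. When z = 0, u = 0; when z = 2, u = 4.
The integral becomes ∫ cos(u) du from 0 to 4, with antiderivative sin(u).
Back in z: F(z) = sin(2*z).
Then F(2) - F(0) = (sin(4)) - (0) = sin(4).

sin(4)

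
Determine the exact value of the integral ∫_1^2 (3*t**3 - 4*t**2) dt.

23/12

By the power rule, an antiderivative is F(t) = 3*t**4/4 - 4*t**3/3.
Then F(2) - F(1) = (4/3) - (-7/12) = 23/12.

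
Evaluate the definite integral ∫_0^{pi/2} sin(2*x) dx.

1

An antiderivative is F(x) = -cos(2*x)/2.
Then F(pi/2) - F(0) = (1/2) - (-1/2) = 1.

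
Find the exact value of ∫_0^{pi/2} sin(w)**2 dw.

pi/4

Use the identity sin^2(w) = (1 - cos(2*w))/2.
An antiderivative is F(w) = w/2 - sin(2*w)/4.
Then F(pi/2) - F(0) = (pi/4) - (0) = pi/4.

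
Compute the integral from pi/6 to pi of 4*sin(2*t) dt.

An antiderivative is F(t) = -2*cos(2*t).
Then F(pi) - F(pi/6) = (-2) - (-1) = -1.

-1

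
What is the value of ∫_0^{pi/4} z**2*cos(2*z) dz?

-1/4 + pi**2/32

Integrate by parts twice (u = z^2, dv = cos(2*z) dz).
An antiderivative is F(z) = z**2*sin(2*z)/2 + z*cos(2*z)/2 - sin(2*z)/4.
Then F(pi/4) - F(0) = (-1/4 + pi**2/32) - (0) = -1/4 + pi**2/32.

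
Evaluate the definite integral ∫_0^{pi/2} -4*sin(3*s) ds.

-4/3

An antiderivative is F(s) = 4*cos(3*s)/3.
Then F(pi/2) - F(0) = (0) - (4/3) = -4/3.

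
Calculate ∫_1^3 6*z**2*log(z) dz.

-52/3 + 54*log(3)

Integrate by parts once (u = ln z, dv = 6*z**2 dz).
An antiderivative is F(z) = 2*z**3*(3*log(z) - 1)/3.
Then F(3) - F(1) = (-18 + 54*log(3)) - (-2/3) = -52/3 + 54*log(3).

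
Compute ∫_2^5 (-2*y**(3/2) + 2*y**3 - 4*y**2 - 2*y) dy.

-20*sqrt(5) + 16*sqrt(2)/5 + 255/2

By the power rule, an antiderivative is F(y) = -4*y**(5/2)/5 + y**4/2 - 4*y**3/3 - y**2.
Then F(5) - F(2) = (725/6 - 20*sqrt(5)) - (-20/3 - 16*sqrt(2)/5) = -20*sqrt(5) + 16*sqrt(2)/5 + 255/2.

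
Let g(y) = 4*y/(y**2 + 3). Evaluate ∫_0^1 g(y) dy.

Let u = y**2 + 3, so du = 2*y dy. When y = 0, u = 3; when y = 1, u = 4.
The integral becomes 2·∫ 1/u du from 3 to 4, with antiderivative 2*log(u).
Back in y: F(y) = 2*log(y**2 + 3).
Then F(1) - F(0) = (log(16)) - (log(9)) = log(16/9).

log(16/9)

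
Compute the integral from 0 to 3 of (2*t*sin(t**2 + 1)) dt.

cos(1) - cos(10)

Let u = t**2 + 1, so du = 2*t dt. When t = 0, u = 1; when t = 3, u = 10.
The integral becomes ∫ sin(u) du from 1 to 10, with antiderivative -cos(u).
Back in t: F(t) = -cos(t**2 + 1).
Then F(3) - F(0) = (-cos(10)) - (-cos(1)) = cos(1) - cos(10).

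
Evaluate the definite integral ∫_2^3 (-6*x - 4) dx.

-19

By the power rule, an antiderivative is F(x) = -3*x**2 - 4*x.
Then F(3) - F(2) = (-39) - (-20) = -19.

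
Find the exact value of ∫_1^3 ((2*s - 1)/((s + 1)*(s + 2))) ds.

-5*log(3) - 3*log(2) + 5*log(5)

Factor the denominator: s**2 + 3*s + 2 = (s + 2)(s + 1).
Partial fractions: (2*s - 1)/((s + 1)*(s + 2)) = 5/(s + 2) - 3/(s + 1).
An antiderivative is F(s) = -3*log(s + 1) + 5*log(s + 2).
Then F(3) - F(1) = (-6*log(2) + 5*log(5)) - (-3*log(2) + 5*log(3)) = -5*log(3) - 3*log(2) + 5*log(5).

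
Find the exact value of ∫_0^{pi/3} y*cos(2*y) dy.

Integrate by parts once (u = y, dv = cos(2*y) dy).
An antiderivative is F(y) = y*sin(2*y)/2 + cos(2*y)/4.
Then F(pi/3) - F(0) = (-1/8 + sqrt(3)*pi/12) - (1/4) = -3/8 + sqrt(3)*pi/12.

-3/8 + sqrt(3)*pi/12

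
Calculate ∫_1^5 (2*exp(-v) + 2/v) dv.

An antiderivative is F(v) = 2*log(v) - 2*exp(-v).
Then F(5) - F(1) = (-2*exp(-5) + 2*log(5)) - (-2*exp(-1)) = -2*exp(-5) + 2*exp(-1) + 2*log(5).

-2*exp(-5) + 2*exp(-1) + 2*log(5)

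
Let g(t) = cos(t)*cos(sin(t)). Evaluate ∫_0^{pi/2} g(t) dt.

sin(1)

Let u = sin(t), so du = cos(t) dt. When t = 0, u = 0; when t = pi/2, u = 1.
The integral becomes ∫ cos(u) du from 0 to 1, with antiderivative sin(u).
Back in t: F(t) = sin(sin(t)).
Then F(pi/2) - F(0) = (sin(1)) - (0) = sin(1).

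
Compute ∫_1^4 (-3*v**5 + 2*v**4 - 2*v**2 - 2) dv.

-16863/10

By the power rule, an antiderivative is F(v) = -v**6/2 + 2*v**5/5 - 2*v**3/3 - 2*v.
Then F(4) - F(1) = (-25336/15) - (-83/30) = -16863/10.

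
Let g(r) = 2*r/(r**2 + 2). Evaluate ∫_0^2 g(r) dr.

Let u = r**2 + 2, so du = 2*r dr. When r = 0, u = 2; when r = 2, u = 6.
The integral becomes ∫ 1/u du from 2 to 6, with antiderivative log(u).
Back in r: F(r) = log(r**2 + 2).
Then F(2) - F(0) = (log(6)) - (log(2)) = log(3).

log(3)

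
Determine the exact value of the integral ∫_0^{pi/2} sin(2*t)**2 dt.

Use the identity sin^2(2*t) = (1 - cos(4*t))/2.
An antiderivative is F(t) = t/2 - sin(4*t)/8.
Then F(pi/2) - F(0) = (pi/4) - (0) = pi/4.

pi/4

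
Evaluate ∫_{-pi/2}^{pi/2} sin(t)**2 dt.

Use the identity sin^2(t) = (1 - cos(2*t))/2.
An antiderivative is F(t) = t/2 - sin(2*t)/4.
Then F(pi/2) - F(-pi/2) = (pi/4) - (-pi/4) = pi/2.

pi/2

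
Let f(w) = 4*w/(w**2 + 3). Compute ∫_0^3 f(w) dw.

Let u = w**2 + 3, so du = 2*w dw. When w = 0, u = 3; when w = 3, u = 12.
The integral becomes 2·∫ 1/u du from 3 to 12, with antiderivative 2*log(u).
Back in w: F(w) = 2*log(w**2 + 3).
Then F(3) - F(0) = (2*log(3) + 4*log(2)) - (log(9)) = log(16).

log(16)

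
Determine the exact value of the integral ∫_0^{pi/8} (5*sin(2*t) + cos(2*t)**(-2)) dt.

An antiderivative is F(t) = -5*cos(2*t)/2 + tan(2*t)/2.
Then F(pi/8) - F(0) = (1/2 - 5*sqrt(2)/4) - (-5/2) = 3 - 5*sqrt(2)/4.

3 - 5*sqrt(2)/4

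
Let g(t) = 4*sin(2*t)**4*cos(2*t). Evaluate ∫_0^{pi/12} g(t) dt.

Let u = sin(2*t), so du = 2*cos(2*t) dt. When t = 0, u = 0; when t = pi/12, u = 1/2.
The integral becomes 2·∫ u**4 du from 0 to 1/2, with antiderivative 2*u**5/5.
Back in t: F(t) = 2*sin(2*t)**5/5.
Then F(pi/12) - F(0) = (1/80) - (0) = 1/80.

1/80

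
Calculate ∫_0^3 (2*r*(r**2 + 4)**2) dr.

711

Let u = r**2 + 4, so du = 2*r dr. When r = 0, u = 4; when r = 3, u = 13.
The integral becomes ∫ u**2 du from 4 to 13, with antiderivative u**3/3.
Back in r: F(r) = (r**2 + 4)**3/3.
Then F(3) - F(0) = (2197/3) - (64/3) = 711.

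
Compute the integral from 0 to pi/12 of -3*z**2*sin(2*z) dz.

-3*sqrt(3)/8 - pi/16 + sqrt(3)*pi**2/192 + 3/4

Integrate by parts twice (u = z^2, dv = -3*sin(2*z) dz).
An antiderivative is F(z) = 3*z**2*cos(2*z)/2 - 3*z*sin(2*z)/2 - 3*cos(2*z)/4.
Then F(pi/12) - F(0) = (-3*sqrt(3)/8 - pi/16 + sqrt(3)*pi**2/192) - (-3/4) = -3*sqrt(3)/8 - pi/16 + sqrt(3)*pi**2/192 + 3/4.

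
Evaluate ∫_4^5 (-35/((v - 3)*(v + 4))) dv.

-20*log(2) + 10*log(3)

Factor the denominator: v**2 + v - 12 = (v + 4)(v - 3).
Partial fractions: -35/((v - 3)*(v + 4)) = 5/(v + 4) - 5/(v - 3).
An antiderivative is F(v) = -5*log(v - 3) + 5*log(v + 4).
Then F(5) - F(4) = (-5*log(2) + 10*log(3)) - (15*log(2)) = -20*log(2) + 10*log(3).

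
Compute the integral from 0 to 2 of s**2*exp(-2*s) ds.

(-13 + exp(4))*exp(-4)/4

Integrate by parts twice (u = s^2, dv = exp(-2*s) ds).
An antiderivative is F(s) = (-2*s**2 - 2*s - 1)*exp(-2*s)/4.
Then F(2) - F(0) = (-13*exp(-4)/4) - (-1/4) = (-13 + exp(4))*exp(-4)/4.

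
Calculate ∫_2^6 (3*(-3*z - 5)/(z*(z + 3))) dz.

-13*log(3) + 4*log(5)

Factor the denominator: z**2 + 3*z = (z + 3)z.
Partial fractions: 3*(-3*z - 5)/(z*(z + 3)) = -4/(z + 3) - 5/z.
An antiderivative is F(z) = -5*log(z) - 4*log(z + 3).
Then F(6) - F(2) = (-13*log(3) - 5*log(2)) - (-4*log(5) - 5*log(2)) = -13*log(3) + 4*log(5).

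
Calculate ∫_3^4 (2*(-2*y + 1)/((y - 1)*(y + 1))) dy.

-3*log(5) - log(3) + 7*log(2)

Factor the denominator: y**2 - 1 = (y + 1)(y - 1).
Partial fractions: 2*(-2*y + 1)/((y - 1)*(y + 1)) = -3/(y + 1) - 1/(y - 1).
An antiderivative is F(y) = -log(y - 1) - 3*log(y + 1).
Then F(4) - F(3) = (-3*log(5) - log(3)) - (-7*log(2)) = -3*log(5) - log(3) + 7*log(2).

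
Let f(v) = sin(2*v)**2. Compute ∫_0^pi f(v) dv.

Use the identity sin^2(2*v) = (1 - cos(4*v))/2.
An antiderivative is F(v) = v/2 - sin(4*v)/8.
Then F(pi) - F(0) = (pi/2) - (0) = pi/2.

pi/2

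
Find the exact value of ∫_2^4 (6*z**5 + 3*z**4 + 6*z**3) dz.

By the power rule, an antiderivative is F(z) = z**6 + 3*z**5/5 + 3*z**4/2.
Then F(4) - F(2) = (25472/5) - (536/5) = 24936/5.

24936/5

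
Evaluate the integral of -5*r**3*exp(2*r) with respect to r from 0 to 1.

-5*exp(2)/8 - 15/8

Integrate by parts 3 times (u = r^3, dv = -5*exp(2*r) dr).
An antiderivative is F(r) = (-20*r**3 + 30*r**2 - 30*r + 15)*exp(2*r)/8.
Then F(1) - F(0) = (-5*exp(2)/8) - (15/8) = -5*exp(2)/8 - 15/8.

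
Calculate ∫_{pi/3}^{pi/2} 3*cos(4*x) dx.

3*sqrt(3)/8

An antiderivative is F(x) = 3*sin(4*x)/4.
Then F(pi/2) - F(pi/3) = (0) - (-3*sqrt(3)/8) = 3*sqrt(3)/8.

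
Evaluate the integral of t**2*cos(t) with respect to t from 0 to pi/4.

Integrate by parts twice (u = t^2, dv = cos(t) dt).
An antiderivative is F(t) = t**2*sin(t) + 2*t*cos(t) - 2*sin(t).
Then F(pi/4) - F(0) = (sqrt(2)*(-32 + pi**2 + 8*pi)/32) - (0) = sqrt(2)*(-32 + pi**2 + 8*pi)/32.

sqrt(2)*(-32 + pi**2 + 8*pi)/32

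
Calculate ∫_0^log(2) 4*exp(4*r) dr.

Let u = exp(r), so du = exp(r) dr. When r = 0, u = 1; when r = log(2), u = 2.
The integral becomes 4·∫ u**3 du from 1 to 2, with antiderivative u**4.
Back in r: F(r) = exp(4*r).
Then F(log(2)) - F(0) = (16) - (1) = 15.

15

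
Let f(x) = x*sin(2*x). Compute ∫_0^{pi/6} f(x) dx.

-pi/24 + sqrt(3)/8

Integrate by parts once (u = x, dv = sin(2*x) dx).
An antiderivative is F(x) = -x*cos(2*x)/2 + sin(2*x)/4.
Then F(pi/6) - F(0) = (-pi/24 + sqrt(3)/8) - (0) = -pi/24 + sqrt(3)/8.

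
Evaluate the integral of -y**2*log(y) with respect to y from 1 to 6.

-72*log(3) - 72*log(2) + 215/9

Integrate by parts once (u = ln y, dv = -y**2 dy).
An antiderivative is F(y) = -y**3*(3*log(y) - 1)/9.
Then F(6) - F(1) = (-72*log(3) - 72*log(2) + 24) - (1/9) = -72*log(3) - 72*log(2) + 215/9.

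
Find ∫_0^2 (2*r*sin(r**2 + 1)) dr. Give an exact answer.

Let u = r**2 + 1, so du = 2*r dr. When r = 0, u = 1; when r = 2, u = 5.
The integral becomes ∫ sin(u) du from 1 to 5, with antiderivative -cos(u).
Back in r: F(r) = -cos(r**2 + 1).
Then F(2) - F(0) = (-cos(5)) - (-cos(1)) = -cos(5) + cos(1).

-cos(5) + cos(1)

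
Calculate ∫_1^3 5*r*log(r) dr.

-10 + 45*log(3)/2

Integrate by parts once (u = ln r, dv = 5*r dr).
An antiderivative is F(r) = 5*r**2*(2*log(r) - 1)/4.
Then F(3) - F(1) = (-45/4 + 45*log(3)/2) - (-5/4) = -10 + 45*log(3)/2.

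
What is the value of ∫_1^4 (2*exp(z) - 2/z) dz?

-2*exp(1) - 2*log(4) + 2*exp(4)

An antiderivative is F(z) = 2*exp(z) - 2*log(z).
Then F(4) - F(1) = (-2*log(4) + 2*exp(4)) - (2*exp(1)) = -2*exp(1) - 2*log(4) + 2*exp(4).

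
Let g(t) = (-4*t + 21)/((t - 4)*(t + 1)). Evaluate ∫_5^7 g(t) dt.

-10*log(2) + 6*log(3)

Factor the denominator: t**2 - 3*t - 4 = (t + 1)(t - 4).
Partial fractions: (-4*t + 21)/((t - 4)*(t + 1)) = -5/(t + 1) + 1/(t - 4).
An antiderivative is F(t) = log(t - 4) - 5*log(t + 1).
Then F(7) - F(5) = (-15*log(2) + log(3)) - (-5*log(3) - 5*log(2)) = -10*log(2) + 6*log(3).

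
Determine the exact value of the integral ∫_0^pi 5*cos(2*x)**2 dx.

5*pi/2

Use the identity cos^2(2*x) = (1 + cos(4*x))/2.
An antiderivative is F(x) = 5*x/2 + 5*sin(4*x)/8.
Then F(pi) - F(0) = (5*pi/2) - (0) = 5*pi/2.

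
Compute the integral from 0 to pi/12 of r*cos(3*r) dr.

-1/9 + sqrt(2)*pi/72 + sqrt(2)/18

Integrate by parts once (u = r, dv = cos(3*r) dr).
An antiderivative is F(r) = r*sin(3*r)/3 + cos(3*r)/9.
Then F(pi/12) - F(0) = (sqrt(2)*(pi + 4)/72) - (1/9) = -1/9 + sqrt(2)*pi/72 + sqrt(2)/18.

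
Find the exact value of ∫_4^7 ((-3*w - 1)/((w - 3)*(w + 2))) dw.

-log(24)

Factor the denominator: w**2 - w - 6 = (w + 2)(w - 3).
Partial fractions: (-3*w - 1)/((w - 3)*(w + 2)) = -1/(w + 2) - 2/(w - 3).
An antiderivative is F(w) = -2*log(w - 3) - log(w + 2).
Then F(7) - F(4) = (-4*log(2) - 2*log(3)) - (-log(6)) = -log(24).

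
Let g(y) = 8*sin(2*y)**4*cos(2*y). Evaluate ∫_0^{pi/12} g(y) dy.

1/40

Let u = sin(2*y), so du = 2*cos(2*y) dy. When y = 0, u = 0; when y = pi/12, u = 1/2.
The integral becomes 4·∫ u**4 du from 0 to 1/2, with antiderivative 4*u**5/5.
Back in y: F(y) = 4*sin(2*y)**5/5.
Then F(pi/12) - F(0) = (1/40) - (0) = 1/40.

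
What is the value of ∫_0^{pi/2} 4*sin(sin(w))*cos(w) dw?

4 - 4*cos(1)

Let u = sin(w), so du = cos(w) dw. When w = 0, u = 0; when w = pi/2, u = 1.
The integral becomes 4·∫ sin(u) du from 0 to 1, with antiderivative -4*cos(u).
Back in w: F(w) = -4*cos(sin(w)).
Then F(pi/2) - F(0) = (-4*cos(1)) - (-4) = 4 - 4*cos(1).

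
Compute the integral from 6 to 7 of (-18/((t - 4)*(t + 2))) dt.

log(27/64)

Factor the denominator: t**2 - 2*t - 8 = (t + 2)(t - 4).
Partial fractions: -18/((t - 4)*(t + 2)) = 3/(t + 2) - 3/(t - 4).
An antiderivative is F(t) = -3*log(t - 4) + 3*log(t + 2).
Then F(7) - F(6) = (log(27)) - (log(64)) = log(27/64).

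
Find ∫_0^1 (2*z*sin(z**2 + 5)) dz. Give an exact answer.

Let u = z**2 + 5, so du = 2*z dz. When z = 0, u = 5; when z = 1, u = 6.
The integral becomes ∫ sin(u) du from 5 to 6, with antiderivative -cos(u).
Back in z: F(z) = -cos(z**2 + 5).
Then F(1) - F(0) = (-cos(6)) - (-cos(5)) = -cos(6) + cos(5).

-cos(6) + cos(5)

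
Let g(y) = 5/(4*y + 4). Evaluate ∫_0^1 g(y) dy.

5*log(2)/4

An antiderivative is F(y) = 5*log(4*y + 4)/4.
Then F(1) - F(0) = (15*log(2)/4) - (5*log(2)/2) = 5*log(2)/4.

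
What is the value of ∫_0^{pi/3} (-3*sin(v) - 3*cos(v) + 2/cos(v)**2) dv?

-3/2 + sqrt(3)/2

An antiderivative is F(v) = -3*sin(v) + 3*cos(v) + 2*tan(v).
Then F(pi/3) - F(0) = (sqrt(3)/2 + 3/2) - (3) = -3/2 + sqrt(3)/2.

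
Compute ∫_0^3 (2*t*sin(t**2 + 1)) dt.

Let u = t**2 + 1, so du = 2*t dt. When t = 0, u = 1; when t = 3, u = 10.
The integral becomes ∫ sin(u) du from 1 to 10, with antiderivative -cos(u).
Back in t: F(t) = -cos(t**2 + 1).
Then F(3) - F(0) = (-cos(10)) - (-cos(1)) = cos(1) - cos(10).

cos(1) - cos(10)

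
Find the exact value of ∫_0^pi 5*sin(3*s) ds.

An antiderivative is F(s) = -5*cos(3*s)/3.
Then F(pi) - F(0) = (5/3) - (-5/3) = 10/3.

10/3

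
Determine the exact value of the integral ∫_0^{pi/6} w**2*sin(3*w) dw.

-2/27 + pi/27

Integrate by parts twice (u = w^2, dv = sin(3*w) dw).
An antiderivative is F(w) = -w**2*cos(3*w)/3 + 2*w*sin(3*w)/9 + 2*cos(3*w)/27.
Then F(pi/6) - F(0) = (pi/27) - (2/27) = -2/27 + pi/27.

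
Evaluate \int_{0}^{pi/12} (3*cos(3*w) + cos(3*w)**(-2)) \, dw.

1/3 + sqrt(2)/2

An antiderivative is F(w) = sin(3*w) + tan(3*w)/3.
Then F(pi/12) - F(0) = (1/3 + sqrt(2)/2) - (0) = 1/3 + sqrt(2)/2.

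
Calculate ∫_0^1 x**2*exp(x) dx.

Integrate by parts twice (u = x^2, dv = exp(x) dx).
An antiderivative is F(x) = (x**2 - 2*x + 2)*exp(x).
Then F(1) - F(0) = (E) - (2) = -2 + E.

-2 + E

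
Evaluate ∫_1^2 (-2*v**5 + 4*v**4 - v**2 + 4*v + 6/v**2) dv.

By the power rule, an antiderivative is F(v) = -v**6/3 + 4*v**5/5 - v**3/3 + 2*v**2 - 6/v.
Then F(2) - F(1) = (33/5) - (-58/15) = 157/15.

157/15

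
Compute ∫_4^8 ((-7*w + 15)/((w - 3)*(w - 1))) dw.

-4*log(7) - 3*log(5) + 4*log(3)

Factor the denominator: w**2 - 4*w + 3 = (w - 1)(w - 3).
Partial fractions: (-7*w + 15)/((w - 3)*(w - 1)) = -4/(w - 1) - 3/(w - 3).
An antiderivative is F(w) = -3*log(w - 3) - 4*log(w - 1).
Then F(8) - F(4) = (-4*log(7) - 3*log(5)) - (-log(81)) = -4*log(7) - 3*log(5) + 4*log(3).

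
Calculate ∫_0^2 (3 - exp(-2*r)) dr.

An antiderivative is F(r) = 3*r + exp(-2*r)/2.
Then F(2) - F(0) = (exp(-4)/2 + 6) - (1/2) = exp(-4)/2 + 11/2.

exp(-4)/2 + 11/2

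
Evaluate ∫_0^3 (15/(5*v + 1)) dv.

12*log(2)

Let u = 5*v + 1, so du = 5 dv. When v = 0, u = 1; when v = 3, u = 16.
The integral becomes 3·∫ 1/u du from 1 to 16, with antiderivative 3*log(u).
Back in v: F(v) = 3*log(5*v + 1).
Then F(3) - F(0) = (12*log(2)) - (0) = 12*log(2).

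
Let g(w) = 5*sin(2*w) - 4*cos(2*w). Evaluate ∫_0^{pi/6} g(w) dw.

An antiderivative is F(w) = -2*sin(2*w) - 5*cos(2*w)/2.
Then F(pi/6) - F(0) = (-sqrt(3) - 5/4) - (-5/2) = 5/4 - sqrt(3).

5/4 - sqrt(3)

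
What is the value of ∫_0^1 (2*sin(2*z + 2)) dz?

cos(2) - cos(4)

Let u = 2*z + 2, so du = 2 dz. When z = 0, u = 2; when z = 1, u = 4.
The integral becomes ∫ sin(u) du from 2 to 4, with antiderivative -cos(u).
Back in z: F(z) = -cos(2*z + 2).
Then F(1) - F(0) = (-cos(4)) - (-cos(2)) = cos(2) - cos(4).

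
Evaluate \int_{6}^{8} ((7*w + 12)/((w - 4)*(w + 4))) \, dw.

-2*log(5) + 2*log(3) + 7*log(2)

Factor the denominator: w**2 - 16 = (w + 4)(w - 4).
Partial fractions: (7*w + 12)/((w - 4)*(w + 4)) = 2/(w + 4) + 5/(w - 4).
An antiderivative is F(w) = 5*log(w - 4) + 2*log(w + 4).
Then F(8) - F(6) = (2*log(3) + 14*log(2)) - (2*log(5) + 7*log(2)) = -2*log(5) + 2*log(3) + 7*log(2).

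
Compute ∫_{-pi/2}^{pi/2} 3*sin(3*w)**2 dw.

Use the identity sin^2(3*w) = (1 - cos(6*w))/2.
An antiderivative is F(w) = 3*w/2 - sin(6*w)/4.
Then F(pi/2) - F(-pi/2) = (3*pi/4) - (-3*pi/4) = 3*pi/2.

3*pi/2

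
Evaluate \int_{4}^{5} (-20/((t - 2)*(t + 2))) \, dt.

Factor the denominator: t**2 - 4 = (t + 2)(t - 2).
Partial fractions: -20/((t - 2)*(t + 2)) = 5/(t + 2) - 5/(t - 2).
An antiderivative is F(t) = -5*log(t - 2) + 5*log(t + 2).
Then F(5) - F(4) = (-5*log(3) + 5*log(7)) - (5*log(3)) = -10*log(3) + 5*log(7).

-10*log(3) + 5*log(7)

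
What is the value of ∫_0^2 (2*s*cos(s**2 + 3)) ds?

-sin(3) + sin(7)

Let u = s**2 + 3, so du = 2*s ds. When s = 0, u = 3; when s = 2, u = 7.
The integral becomes ∫ cos(u) du from 3 to 7, with antiderivative sin(u).
Back in s: F(s) = sin(s**2 + 3).
Then F(2) - F(0) = (sin(7)) - (sin(3)) = -sin(3) + sin(7).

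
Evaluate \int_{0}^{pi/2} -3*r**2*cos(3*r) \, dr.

-2/9 + pi**2/4

Integrate by parts twice (u = r^2, dv = -3*cos(3*r) dr).
An antiderivative is F(r) = -r**2*sin(3*r) - 2*r*cos(3*r)/3 + 2*sin(3*r)/9.
Then F(pi/2) - F(0) = (-2/9 + pi**2/4) - (0) = -2/9 + pi**2/4.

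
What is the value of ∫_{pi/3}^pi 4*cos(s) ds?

-2*sqrt(3)

An antiderivative is F(s) = 4*sin(s).
Then F(pi) - F(pi/3) = (0) - (2*sqrt(3)) = -2*sqrt(3).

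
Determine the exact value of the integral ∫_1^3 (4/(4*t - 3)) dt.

An antiderivative is F(t) = log(4*t - 3).
Then F(3) - F(1) = (log(9)) - (0) = log(9).

log(9)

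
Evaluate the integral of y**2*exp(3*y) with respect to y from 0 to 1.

-2/27 + 5*exp(3)/27

Integrate by parts twice (u = y^2, dv = exp(3*y) dy).
An antiderivative is F(y) = (9*y**2 - 6*y + 2)*exp(3*y)/27.
Then F(1) - F(0) = (5*exp(3)/27) - (2/27) = -2/27 + 5*exp(3)/27.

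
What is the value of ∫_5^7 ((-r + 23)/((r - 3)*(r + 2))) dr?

Factor the denominator: r**2 - r - 6 = (r + 2)(r - 3).
Partial fractions: (-r + 23)/((r - 3)*(r + 2)) = -5/(r + 2) + 4/(r - 3).
An antiderivative is F(r) = 4*log(r - 3) - 5*log(r + 2).
Then F(7) - F(5) = (-10*log(3) + 8*log(2)) - (-5*log(7) + 4*log(2)) = -10*log(3) + 4*log(2) + 5*log(7).

-10*log(3) + 4*log(2) + 5*log(7)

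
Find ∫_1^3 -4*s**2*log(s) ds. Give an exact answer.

Integrate by parts once (u = ln s, dv = -4*s**2 ds).
An antiderivative is F(s) = -4*s**3*(3*log(s) - 1)/9.
Then F(3) - F(1) = (12 - 36*log(3)) - (4/9) = 104/9 - 36*log(3).

104/9 - 36*log(3)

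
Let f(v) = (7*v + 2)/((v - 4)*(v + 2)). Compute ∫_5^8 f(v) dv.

-2*log(7) + 2*log(5) + 12*log(2)

Factor the denominator: v**2 - 2*v - 8 = (v + 2)(v - 4).
Partial fractions: (7*v + 2)/((v - 4)*(v + 2)) = 2/(v + 2) + 5/(v - 4).
An antiderivative is F(v) = 5*log(v - 4) + 2*log(v + 2).
Then F(8) - F(5) = (2*log(5) + 12*log(2)) - (log(49)) = -2*log(7) + 2*log(5) + 12*log(2).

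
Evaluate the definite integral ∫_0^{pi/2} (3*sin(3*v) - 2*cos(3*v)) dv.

An antiderivative is F(v) = -2*sin(3*v)/3 - cos(3*v).
Then F(pi/2) - F(0) = (2/3) - (-1) = 5/3.

5/3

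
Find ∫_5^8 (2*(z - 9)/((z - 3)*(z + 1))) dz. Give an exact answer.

Factor the denominator: z**2 - 2*z - 3 = (z + 1)(z - 3).
Partial fractions: 2*(z - 9)/((z - 3)*(z + 1)) = 5/(z + 1) - 3/(z - 3).
An antiderivative is F(z) = -3*log(z - 3) + 5*log(z + 1).
Then F(8) - F(5) = (-3*log(5) + 10*log(3)) - (2*log(2) + 5*log(3)) = -3*log(5) - 2*log(2) + 5*log(3).

-3*log(5) - 2*log(2) + 5*log(3)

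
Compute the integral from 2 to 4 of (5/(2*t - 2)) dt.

An antiderivative is F(t) = 5*log(2*t - 2)/2.
Then F(4) - F(2) = (5*log(6)/2) - (5*log(2)/2) = 5*log(3)/2.

5*log(3)/2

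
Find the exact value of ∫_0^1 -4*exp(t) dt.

An antiderivative is F(t) = -4*exp(t).
Then F(1) - F(0) = (-4*E) - (-4) = 4 - 4*E.

4 - 4*E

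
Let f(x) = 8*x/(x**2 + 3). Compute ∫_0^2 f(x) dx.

-4*log(3) + 4*log(7)

Let u = x**2 + 3, so du = 2*x dx. When x = 0, u = 3; when x = 2, u = 7.
The integral becomes 4·∫ 1/u du from 3 to 7, with antiderivative 4*log(u).
Back in x: F(x) = 4*log(x**2 + 3).
Then F(2) - F(0) = (4*log(7)) - (log(81)) = -4*log(3) + 4*log(7).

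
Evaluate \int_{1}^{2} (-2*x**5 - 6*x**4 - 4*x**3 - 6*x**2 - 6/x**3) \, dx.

By the power rule, an antiderivative is F(x) = -x**6/3 - 6*x**5/5 - x**4 - 2*x**3 + 3/x**2.
Then F(2) - F(1) = (-5459/60) - (-23/15) = -1789/20.

-1789/20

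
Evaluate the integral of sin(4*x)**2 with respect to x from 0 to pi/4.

pi/8

Use the identity sin^2(4*x) = (1 - cos(8*x))/2.
An antiderivative is F(x) = x/2 - sin(8*x)/16.
Then F(pi/4) - F(0) = (pi/8) - (0) = pi/8.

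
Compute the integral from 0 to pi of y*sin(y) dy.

Integrate by parts once (u = y, dv = sin(y) dy).
An antiderivative is F(y) = -y*cos(y) + sin(y).
Then F(pi) - F(0) = (pi) - (0) = pi.

pi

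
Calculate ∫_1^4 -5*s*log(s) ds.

Integrate by parts once (u = ln s, dv = -5*s ds).
An antiderivative is F(s) = -5*s**2*(2*log(s) - 1)/4.
Then F(4) - F(1) = (20 - 80*log(2)) - (5/4) = 75/4 - 80*log(2).

75/4 - 80*log(2)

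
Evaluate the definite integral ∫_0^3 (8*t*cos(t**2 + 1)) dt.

Let u = t**2 + 1, so du = 2*t dt. When t = 0, u = 1; when t = 3, u = 10.
The integral becomes 4·∫ cos(u) du from 1 to 10, with antiderivative 4*sin(u).
Back in t: F(t) = 4*sin(t**2 + 1).
Then F(3) - F(0) = (4*sin(10)) - (4*sin(1)) = -4*sin(1) + 4*sin(10).

-4*sin(1) + 4*sin(10)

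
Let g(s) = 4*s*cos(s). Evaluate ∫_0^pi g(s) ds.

Integrate by parts once (u = s, dv = 4*cos(s) ds).
An antiderivative is F(s) = 4*s*sin(s) + 4*cos(s).
Then F(pi) - F(0) = (-4) - (4) = -8.

-8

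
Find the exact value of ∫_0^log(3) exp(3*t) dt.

Let u = exp(t), so du = exp(t) dt. When t = 0, u = 1; when t = log(3), u = 3.
The integral becomes ∫ u**2 du from 1 to 3, with antiderivative u**3/3.
Back in t: F(t) = exp(3*t)/3.
Then F(log(3)) - F(0) = (9) - (1/3) = 26/3.

26/3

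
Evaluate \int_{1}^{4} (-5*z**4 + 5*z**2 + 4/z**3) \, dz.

By the power rule, an antiderivative is F(z) = -z**5 + 5*z**3/3 - 2/z**2.
Then F(4) - F(1) = (-22019/24) - (-4/3) = -7329/8.

-7329/8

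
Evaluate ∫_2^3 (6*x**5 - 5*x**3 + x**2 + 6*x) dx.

7261/12

By the power rule, an antiderivative is F(x) = x**6 - 5*x**4/4 + x**3/3 + 3*x**2.
Then F(3) - F(2) = (2655/4) - (176/3) = 7261/12.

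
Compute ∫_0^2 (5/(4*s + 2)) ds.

An antiderivative is F(s) = 5*log(4*s + 2)/4.
Then F(2) - F(0) = (5*log(10)/4) - (5*log(2)/4) = 5*log(5)/4.

5*log(5)/4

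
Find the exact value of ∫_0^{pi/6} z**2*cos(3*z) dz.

Integrate by parts twice (u = z^2, dv = cos(3*z) dz).
An antiderivative is F(z) = z**2*sin(3*z)/3 + 2*z*cos(3*z)/9 - 2*sin(3*z)/27.
Then F(pi/6) - F(0) = (-2/27 + pi**2/108) - (0) = -2/27 + pi**2/108.

-2/27 + pi**2/108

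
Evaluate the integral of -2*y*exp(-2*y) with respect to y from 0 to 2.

Integrate by parts once (u = y, dv = -2*exp(-2*y) dy).
An antiderivative is F(y) = (2*y + 1)*exp(-2*y)/2.
Then F(2) - F(0) = (5*exp(-4)/2) - (1/2) = (5 - exp(4))*exp(-4)/2.

(5 - exp(4))*exp(-4)/2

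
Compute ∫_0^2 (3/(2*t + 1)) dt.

An antiderivative is F(t) = 3*log(2*t + 1)/2.
Then F(2) - F(0) = (3*log(5)/2) - (0) = 3*log(5)/2.

3*log(5)/2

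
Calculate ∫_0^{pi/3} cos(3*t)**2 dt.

pi/6

Use the identity cos^2(3*t) = (1 + cos(6*t))/2.
An antiderivative is F(t) = t/2 + sin(6*t)/12.
Then F(pi/3) - F(0) = (pi/6) - (0) = pi/6.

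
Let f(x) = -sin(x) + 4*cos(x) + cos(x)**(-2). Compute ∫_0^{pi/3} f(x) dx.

-1/2 + 3*sqrt(3)

An antiderivative is F(x) = 4*sin(x) + cos(x) + tan(x).
Then F(pi/3) - F(0) = (1/2 + 3*sqrt(3)) - (1) = -1/2 + 3*sqrt(3).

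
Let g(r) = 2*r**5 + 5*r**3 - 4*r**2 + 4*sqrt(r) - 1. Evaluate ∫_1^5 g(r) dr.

By the power rule, an antiderivative is F(r) = r**6/3 + 5*r**4/4 + 8*r**(3/2)/3 - 4*r**3/3 - r.
Then F(5) - F(1) = (40*sqrt(5)/3 + 69815/12) - (23/12) = 40*sqrt(5)/3 + 5816.

40*sqrt(5)/3 + 5816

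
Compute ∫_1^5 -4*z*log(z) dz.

Integrate by parts once (u = ln z, dv = -4*z dz).
An antiderivative is F(z) = -z**2*(2*log(z) - 1).
Then F(5) - F(1) = (25 - 50*log(5)) - (1) = 24 - 50*log(5).

24 - 50*log(5)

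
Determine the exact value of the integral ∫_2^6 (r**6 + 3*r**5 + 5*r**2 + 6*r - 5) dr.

By the power rule, an antiderivative is F(r) = r**7/7 + r**6/2 + 5*r**3/3 + 3*r**2 - 5*r.
Then F(6) - F(2) = (446298/7) - (1378/21) = 1337516/21.

1337516/21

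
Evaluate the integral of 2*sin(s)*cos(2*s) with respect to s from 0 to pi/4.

Use the identity sin(s)cos(2*s) = [sin(3*s) + sin(-s)]/2.
An antiderivative is F(s) = cos(s) - cos(3*s)/3.
Then F(pi/4) - F(0) = (2*sqrt(2)/3) - (2/3) = -2/3 + 2*sqrt(2)/3.

-2/3 + 2*sqrt(2)/3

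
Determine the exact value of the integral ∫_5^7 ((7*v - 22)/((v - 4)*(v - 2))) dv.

-log(3) + 4*log(5)

Factor the denominator: v**2 - 6*v + 8 = (v - 2)(v - 4).
Partial fractions: (7*v - 22)/((v - 4)*(v - 2)) = 4/(v - 2) + 3/(v - 4).
An antiderivative is F(v) = 3*log(v - 4) + 4*log(v - 2).
Then F(7) - F(5) = (3*log(3) + 4*log(5)) - (log(81)) = -log(3) + 4*log(5).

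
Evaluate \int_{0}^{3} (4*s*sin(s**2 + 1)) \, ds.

Let u = s**2 + 1, so du = 2*s ds. When s = 0, u = 1; when s = 3, u = 10.
The integral becomes 2·∫ sin(u) du from 1 to 10, with antiderivative -2*cos(u).
Back in s: F(s) = -2*cos(s**2 + 1).
Then F(3) - F(0) = (-2*cos(10)) - (-2*cos(1)) = 2*cos(1) - 2*cos(10).

2*cos(1) - 2*cos(10)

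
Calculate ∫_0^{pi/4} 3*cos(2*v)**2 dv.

Use the identity cos^2(2*v) = (1 + cos(4*v))/2.
An antiderivative is F(v) = 3*v/2 + 3*sin(4*v)/8.
Then F(pi/4) - F(0) = (3*pi/8) - (0) = 3*pi/8.

3*pi/8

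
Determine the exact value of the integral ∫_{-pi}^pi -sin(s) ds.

An antiderivative is F(s) = cos(s).
Then F(pi) - F(-pi) = (-1) - (-1) = 0.

0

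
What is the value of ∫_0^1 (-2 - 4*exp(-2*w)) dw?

-4 + 2*exp(-2)

An antiderivative is F(w) = -2*w + 2*exp(-2*w).
Then F(1) - F(0) = (-2 + 2*exp(-2)) - (2) = -4 + 2*exp(-2).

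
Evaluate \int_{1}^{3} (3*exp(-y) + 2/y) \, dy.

An antiderivative is F(y) = 2*log(y) - 3*exp(-y).
Then F(3) - F(1) = (-3*exp(-3) + 2*log(3)) - (-3*exp(-1)) = -3*exp(-3) + 3*exp(-1) + 2*log(3).

-3*exp(-3) + 3*exp(-1) + 2*log(3)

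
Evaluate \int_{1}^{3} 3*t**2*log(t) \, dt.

Integrate by parts once (u = ln t, dv = 3*t**2 dt).
An antiderivative is F(t) = t**3*(3*log(t) - 1)/3.
Then F(3) - F(1) = (-9 + 27*log(3)) - (-1/3) = -26/3 + 27*log(3).

-26/3 + 27*log(3)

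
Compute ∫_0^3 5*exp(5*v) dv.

-1 + exp(15)

Let u = 5*v, so du = 5 dv. When v = 0, u = 0; when v = 3, u = 15.
The integral becomes ∫ exp(u) du from 0 to 15, with antiderivative exp(u).
Back in v: F(v) = exp(5*v).
Then F(3) - F(0) = (exp(15)) - (1) = -1 + exp(15).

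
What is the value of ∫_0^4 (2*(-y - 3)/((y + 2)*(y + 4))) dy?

Factor the denominator: y**2 + 6*y + 8 = (y + 4)(y + 2).
Partial fractions: 2*(-y - 3)/((y + 2)*(y + 4)) = -1/(y + 4) - 1/(y + 2).
An antiderivative is F(y) = -log(y + 2) - log(y + 4).
Then F(4) - F(0) = (-log(48)) - (-log(8)) = -log(6).

-log(6)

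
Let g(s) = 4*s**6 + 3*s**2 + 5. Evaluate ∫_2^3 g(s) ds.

By the power rule, an antiderivative is F(s) = 4*s**7/7 + s**3 + 5*s.
Then F(3) - F(2) = (9042/7) - (638/7) = 8404/7.

8404/7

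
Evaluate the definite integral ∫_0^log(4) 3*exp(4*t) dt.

765/4

Let u = exp(t), so du = exp(t) dt. When t = 0, u = 1; when t = log(4), u = 4.
The integral becomes 3·∫ u**3 du from 1 to 4, with antiderivative 3*u**4/4.
Back in t: F(t) = 3*exp(4*t)/4.
Then F(log(4)) - F(0) = (192) - (3/4) = 765/4.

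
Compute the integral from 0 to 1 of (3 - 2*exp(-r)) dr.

2*exp(-1) + 1

An antiderivative is F(r) = 3*r + 2*exp(-r).
Then F(1) - F(0) = (2*exp(-1) + 3) - (2) = 2*exp(-1) + 1.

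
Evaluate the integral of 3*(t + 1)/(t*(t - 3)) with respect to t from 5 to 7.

Factor the denominator: t**2 - 3*t = t(t - 3).
Partial fractions: 3*(t + 1)/(t*(t - 3)) = -1/t + 4/(t - 3).
An antiderivative is F(t) = -log(t) + 4*log(t - 3).
Then F(7) - F(5) = (-log(7) + 8*log(2)) - (log(16/5)) = log(80/7).

log(80/7)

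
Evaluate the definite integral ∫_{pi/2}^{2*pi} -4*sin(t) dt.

An antiderivative is F(t) = 4*cos(t).
Then F(2*pi) - F(pi/2) = (4) - (0) = 4.

4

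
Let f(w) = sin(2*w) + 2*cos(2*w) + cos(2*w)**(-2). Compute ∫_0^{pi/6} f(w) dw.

1/4 + sqrt(3)

An antiderivative is F(w) = sin(2*w) - cos(2*w)/2 + tan(2*w)/2.
Then F(pi/6) - F(0) = (-1/4 + sqrt(3)) - (-1/2) = 1/4 + sqrt(3).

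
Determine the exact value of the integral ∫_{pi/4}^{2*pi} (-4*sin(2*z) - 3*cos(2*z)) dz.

An antiderivative is F(z) = -3*sin(2*z)/2 + 2*cos(2*z).
Then F(2*pi) - F(pi/4) = (2) - (-3/2) = 7/2.

7/2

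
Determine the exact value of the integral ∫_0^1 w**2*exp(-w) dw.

2 - 5*exp(-1)

Integrate by parts twice (u = w^2, dv = exp(-w) dw).
An antiderivative is F(w) = (-w**2 - 2*w - 2)*exp(-w).
Then F(1) - F(0) = (-5*exp(-1)) - (-2) = 2 - 5*exp(-1).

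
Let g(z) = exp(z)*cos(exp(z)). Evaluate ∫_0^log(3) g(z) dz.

Let u = exp(z), so du = exp(z) dz. When z = 0, u = 1; when z = log(3), u = 3.
The integral becomes ∫ cos(u) du from 1 to 3, with antiderivative sin(u).
Back in z: F(z) = sin(exp(z)).
Then F(log(3)) - F(0) = (sin(3)) - (sin(1)) = -sin(1) + sin(3).

-sin(1) + sin(3)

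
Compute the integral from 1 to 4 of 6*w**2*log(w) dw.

-42 + 256*log(2)

Integrate by parts once (u = ln w, dv = 6*w**2 dw).
An antiderivative is F(w) = 2*w**3*(3*log(w) - 1)/3.
Then F(4) - F(1) = (-128/3 + 256*log(2)) - (-2/3) = -42 + 256*log(2).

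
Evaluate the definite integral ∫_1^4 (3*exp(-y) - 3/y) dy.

An antiderivative is F(y) = -3*log(y) - 3*exp(-y).
Then F(4) - F(1) = (-6*log(2) - 3*exp(-4)) - (-3*exp(-1)) = -6*log(2) - 3*exp(-4) + 3*exp(-1).

-6*log(2) - 3*exp(-4) + 3*exp(-1)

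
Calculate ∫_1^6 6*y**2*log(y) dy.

Integrate by parts once (u = ln y, dv = 6*y**2 dy).
An antiderivative is F(y) = 2*y**3*(3*log(y) - 1)/3.
Then F(6) - F(1) = (-144 + 432*log(2) + 432*log(3)) - (-2/3) = -430/3 + 432*log(2) + 432*log(3).

-430/3 + 432*log(2) + 432*log(3)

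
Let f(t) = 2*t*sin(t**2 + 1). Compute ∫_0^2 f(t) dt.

-cos(5) + cos(1)

Let u = t**2 + 1, so du = 2*t dt. When t = 0, u = 1; when t = 2, u = 5.
The integral becomes ∫ sin(u) du from 1 to 5, with antiderivative -cos(u).
Back in t: F(t) = -cos(t**2 + 1).
Then F(2) - F(0) = (-cos(5)) - (-cos(1)) = -cos(5) + cos(1).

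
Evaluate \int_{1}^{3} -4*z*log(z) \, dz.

Integrate by parts once (u = ln z, dv = -4*z dz).
An antiderivative is F(z) = -z**2*(2*log(z) - 1).
Then F(3) - F(1) = (9 - 18*log(3)) - (1) = 8 - 18*log(3).

8 - 18*log(3)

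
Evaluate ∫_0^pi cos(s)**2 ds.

Use the identity cos^2(s) = (1 + cos(2*s))/2.
An antiderivative is F(s) = s/2 + sin(2*s)/4.
Then F(pi) - F(0) = (pi/2) - (0) = pi/2.

pi/2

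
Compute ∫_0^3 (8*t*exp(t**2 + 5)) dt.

Let u = t**2 + 5, so du = 2*t dt. When t = 0, u = 5; when t = 3, u = 14.
The integral becomes 4·∫ exp(u) du from 5 to 14, with antiderivative 4*exp(u).
Back in t: F(t) = 4*exp(t**2 + 5).
Then F(3) - F(0) = (4*exp(14)) - (4*exp(5)) = -4*(1 - exp(9))*exp(5).

-4*(1 - exp(9))*exp(5)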